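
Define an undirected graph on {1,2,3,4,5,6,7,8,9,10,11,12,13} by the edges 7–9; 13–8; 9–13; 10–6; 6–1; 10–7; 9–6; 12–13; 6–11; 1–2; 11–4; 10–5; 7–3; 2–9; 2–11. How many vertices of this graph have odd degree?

10

Degrees: 1:2, 2:3, 3:1, 4:1, 5:1, 6:4, 7:3, 8:1, 9:4, 10:3, 11:3, 12:1, 13:3
Odd-degree vertices: 2, 3, 4, 5, 7, 8, 10, 11, 12, 13.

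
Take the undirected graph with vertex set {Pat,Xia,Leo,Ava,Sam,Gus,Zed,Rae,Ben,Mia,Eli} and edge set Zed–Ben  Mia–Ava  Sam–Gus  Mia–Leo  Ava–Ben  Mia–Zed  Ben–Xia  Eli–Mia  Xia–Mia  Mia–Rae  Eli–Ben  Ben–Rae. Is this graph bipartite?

Color {Pat, Gus, Ben, Mia} black and {Xia, Leo, Ava, Sam, Zed, Rae, Eli} white. No edge joins two same-colored vertices, so the graph is bipartite.

Yes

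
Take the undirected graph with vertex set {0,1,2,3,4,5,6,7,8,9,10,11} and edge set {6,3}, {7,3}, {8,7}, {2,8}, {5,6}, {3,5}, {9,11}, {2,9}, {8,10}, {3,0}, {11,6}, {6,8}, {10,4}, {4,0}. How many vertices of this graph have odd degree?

0

Degrees: 0:2, 1:0, 2:2, 3:4, 4:2, 5:2, 6:4, 7:2, 8:4, 9:2, 10:2, 11:2
Odd-degree vertices: none.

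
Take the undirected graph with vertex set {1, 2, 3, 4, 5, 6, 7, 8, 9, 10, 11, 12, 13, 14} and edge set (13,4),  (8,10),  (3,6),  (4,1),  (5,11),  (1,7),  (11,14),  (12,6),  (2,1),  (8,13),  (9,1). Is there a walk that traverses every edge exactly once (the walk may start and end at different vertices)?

Degrees: 1:4, 2:1, 3:1, 4:2, 5:1, 6:2, 7:1, 8:2, 9:1, 10:1, 11:2, 12:1, 13:2, 14:1
Odd-degree vertices: 2, 3, 5, 7, 9, 10, 12, 14 (8 total).
An Eulerian trail requires 0 or 2 odd-degree vertices; here there are 8.

No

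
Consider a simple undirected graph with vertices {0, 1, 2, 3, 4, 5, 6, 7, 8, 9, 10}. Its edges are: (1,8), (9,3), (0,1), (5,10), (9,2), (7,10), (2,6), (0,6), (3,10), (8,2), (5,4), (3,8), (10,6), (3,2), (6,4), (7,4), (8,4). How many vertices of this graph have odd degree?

Degrees: 0:2, 1:2, 2:4, 3:4, 4:4, 5:2, 6:4, 7:2, 8:4, 9:2, 10:4
Odd-degree vertices: none.

0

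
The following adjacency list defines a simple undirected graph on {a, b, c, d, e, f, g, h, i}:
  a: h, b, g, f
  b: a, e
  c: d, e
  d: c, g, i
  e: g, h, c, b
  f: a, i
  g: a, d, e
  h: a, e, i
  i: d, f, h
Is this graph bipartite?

No

The cycle h-e-c-d-i-h has length 5, which is odd, so the graph is not bipartite.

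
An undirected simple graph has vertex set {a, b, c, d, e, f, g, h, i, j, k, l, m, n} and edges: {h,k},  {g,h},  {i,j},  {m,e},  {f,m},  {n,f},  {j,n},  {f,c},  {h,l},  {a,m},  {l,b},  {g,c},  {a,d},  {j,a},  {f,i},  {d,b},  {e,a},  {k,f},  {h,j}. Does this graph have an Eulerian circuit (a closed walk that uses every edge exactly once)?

No

Degrees: a:4, b:2, c:2, d:2, e:2, f:5, g:2, h:4, i:2, j:4, k:2, l:2, m:3, n:2
Vertices with odd degree: f, m. An Eulerian circuit requires all degrees even.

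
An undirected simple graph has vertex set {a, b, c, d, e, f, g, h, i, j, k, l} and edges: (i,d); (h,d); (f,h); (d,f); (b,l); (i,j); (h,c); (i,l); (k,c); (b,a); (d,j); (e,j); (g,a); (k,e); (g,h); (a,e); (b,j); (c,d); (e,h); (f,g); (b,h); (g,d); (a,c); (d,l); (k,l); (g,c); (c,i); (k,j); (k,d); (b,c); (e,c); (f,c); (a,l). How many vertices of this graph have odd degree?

Degrees: a:5, b:5, c:9, d:8, e:5, f:4, g:5, h:6, i:4, j:5, k:5, l:5
Odd-degree vertices: a, b, c, e, g, j, k, l.

8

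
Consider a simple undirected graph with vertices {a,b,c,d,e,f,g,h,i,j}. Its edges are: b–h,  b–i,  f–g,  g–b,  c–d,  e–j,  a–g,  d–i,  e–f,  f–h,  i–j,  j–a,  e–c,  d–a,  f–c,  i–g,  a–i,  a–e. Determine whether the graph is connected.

A breadth-first search from a visits a, d, j, e, g, i, c, f, b, h — all 10 vertices — so the graph is connected.

Yes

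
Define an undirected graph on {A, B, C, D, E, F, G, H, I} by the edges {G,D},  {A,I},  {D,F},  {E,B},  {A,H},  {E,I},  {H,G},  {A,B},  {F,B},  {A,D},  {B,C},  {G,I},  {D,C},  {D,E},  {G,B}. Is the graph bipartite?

Yes

Color {B, D, H, I} black and {A, C, E, F, G} white. No edge joins two same-colored vertices, so the graph is bipartite.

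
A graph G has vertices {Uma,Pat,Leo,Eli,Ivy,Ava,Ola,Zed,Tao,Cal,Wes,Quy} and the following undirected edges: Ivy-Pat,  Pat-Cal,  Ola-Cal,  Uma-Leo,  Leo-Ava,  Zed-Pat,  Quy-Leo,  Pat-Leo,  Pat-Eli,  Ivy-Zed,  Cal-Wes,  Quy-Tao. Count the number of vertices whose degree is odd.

Degrees: Uma:1, Pat:5, Leo:4, Eli:1, Ivy:2, Ava:1, Ola:1, Zed:2, Tao:1, Cal:3, Wes:1, Quy:2
Odd-degree vertices: Uma, Pat, Eli, Ava, Ola, Tao, Cal, Wes.

8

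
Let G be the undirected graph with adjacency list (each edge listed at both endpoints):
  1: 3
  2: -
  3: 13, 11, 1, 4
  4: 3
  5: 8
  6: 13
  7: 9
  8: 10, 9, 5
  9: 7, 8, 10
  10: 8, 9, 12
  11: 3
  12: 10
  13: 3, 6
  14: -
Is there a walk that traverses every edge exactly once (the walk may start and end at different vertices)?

No

Degrees: 1:1, 2:0, 3:4, 4:1, 5:1, 6:1, 7:1, 8:3, 9:3, 10:3, 11:1, 12:1, 13:2, 14:0
Odd-degree vertices: 1, 4, 5, 6, 7, 8, 9, 10, 11, 12 (10 total).
With 10 odd-degree vertices (more than two), no single trail can use every edge.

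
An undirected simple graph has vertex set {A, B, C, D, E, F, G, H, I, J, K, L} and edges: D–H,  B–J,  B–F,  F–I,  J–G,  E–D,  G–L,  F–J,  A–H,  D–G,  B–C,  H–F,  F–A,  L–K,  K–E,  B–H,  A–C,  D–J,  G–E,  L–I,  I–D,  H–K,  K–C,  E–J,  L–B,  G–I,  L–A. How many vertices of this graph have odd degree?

8

Degrees: A:4, B:5, C:3, D:5, E:4, F:5, G:5, H:5, I:4, J:5, K:4, L:5
Odd-degree vertices: B, C, D, F, G, H, J, L.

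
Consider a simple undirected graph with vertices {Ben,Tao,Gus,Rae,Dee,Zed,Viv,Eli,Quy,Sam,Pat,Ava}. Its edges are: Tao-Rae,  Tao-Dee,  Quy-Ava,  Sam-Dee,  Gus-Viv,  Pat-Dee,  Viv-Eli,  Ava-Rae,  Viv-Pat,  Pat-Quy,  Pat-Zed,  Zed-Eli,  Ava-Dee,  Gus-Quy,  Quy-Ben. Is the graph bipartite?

A valid 2-coloring puts {Rae, Dee, Zed, Viv, Quy} on one side and {Ben, Tao, Gus, Eli, Sam, Pat, Ava} on the other; every edge crosses between the two sides.

Yes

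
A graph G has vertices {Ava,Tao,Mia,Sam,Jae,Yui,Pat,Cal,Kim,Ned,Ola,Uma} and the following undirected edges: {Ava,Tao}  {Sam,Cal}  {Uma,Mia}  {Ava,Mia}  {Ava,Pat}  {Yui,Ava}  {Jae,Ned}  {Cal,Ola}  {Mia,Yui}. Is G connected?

No

Component: {Kim}
Component: {Jae, Ned}
Component: {Sam, Cal, Ola}
Component: {Ava, Tao, Mia, Yui, Pat, Uma}
There are 4 separate components, so the graph is not connected.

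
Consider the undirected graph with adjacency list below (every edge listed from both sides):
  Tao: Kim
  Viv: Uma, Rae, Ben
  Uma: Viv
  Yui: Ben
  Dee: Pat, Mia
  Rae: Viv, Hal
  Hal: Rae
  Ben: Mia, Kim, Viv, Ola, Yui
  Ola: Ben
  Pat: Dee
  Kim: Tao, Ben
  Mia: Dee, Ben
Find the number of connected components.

1

Component: {Tao, Viv, Uma, Yui, Dee, Rae, Hal, Ben, Ola, Pat, Kim, Mia}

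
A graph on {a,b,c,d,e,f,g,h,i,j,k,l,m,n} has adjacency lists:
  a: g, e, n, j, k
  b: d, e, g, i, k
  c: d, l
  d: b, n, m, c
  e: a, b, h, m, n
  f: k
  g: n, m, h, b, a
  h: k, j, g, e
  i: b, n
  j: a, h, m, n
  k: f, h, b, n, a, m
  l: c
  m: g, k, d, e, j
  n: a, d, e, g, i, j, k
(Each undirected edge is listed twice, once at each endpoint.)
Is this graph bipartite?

The cycle e-a-n-e has length 3, which is odd, so the graph is not bipartite.

No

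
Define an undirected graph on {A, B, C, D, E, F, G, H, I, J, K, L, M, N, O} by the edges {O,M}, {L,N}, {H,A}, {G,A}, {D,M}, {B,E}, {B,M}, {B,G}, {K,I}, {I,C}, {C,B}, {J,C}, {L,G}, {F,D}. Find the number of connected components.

1

Component: {A, B, C, D, E, F, G, H, I, J, K, L, M, N, O}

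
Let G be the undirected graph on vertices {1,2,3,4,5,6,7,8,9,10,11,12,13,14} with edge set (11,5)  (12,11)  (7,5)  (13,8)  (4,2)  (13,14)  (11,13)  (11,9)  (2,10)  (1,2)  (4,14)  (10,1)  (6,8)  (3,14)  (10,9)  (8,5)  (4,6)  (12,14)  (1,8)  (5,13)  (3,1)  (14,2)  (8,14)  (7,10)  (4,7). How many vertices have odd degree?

Degrees: 1:4, 2:4, 3:2, 4:4, 5:4, 6:2, 7:3, 8:5, 9:2, 10:4, 11:4, 12:2, 13:4, 14:6
Odd-degree vertices: 7, 8.

2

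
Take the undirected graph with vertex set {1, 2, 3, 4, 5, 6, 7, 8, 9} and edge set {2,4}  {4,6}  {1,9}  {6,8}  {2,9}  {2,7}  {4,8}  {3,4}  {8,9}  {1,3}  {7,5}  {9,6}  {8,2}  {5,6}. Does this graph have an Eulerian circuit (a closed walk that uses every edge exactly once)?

Degrees: 1:2, 2:4, 3:2, 4:4, 5:2, 6:4, 7:2, 8:4, 9:4
Every vertex has even degree and the edges form a single connected piece, so an Eulerian circuit exists.

Yes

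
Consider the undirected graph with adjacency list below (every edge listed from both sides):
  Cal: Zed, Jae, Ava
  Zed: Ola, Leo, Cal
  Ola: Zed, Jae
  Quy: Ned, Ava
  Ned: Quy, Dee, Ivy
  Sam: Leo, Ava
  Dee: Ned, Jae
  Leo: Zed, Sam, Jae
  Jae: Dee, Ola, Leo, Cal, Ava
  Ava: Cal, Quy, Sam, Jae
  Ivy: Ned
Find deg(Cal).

3

Neighbors of Cal: Zed, Jae, Ava.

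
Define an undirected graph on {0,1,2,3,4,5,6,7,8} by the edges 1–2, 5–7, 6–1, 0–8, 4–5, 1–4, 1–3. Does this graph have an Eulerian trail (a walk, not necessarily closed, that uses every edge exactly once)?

Degrees: 0:1, 1:4, 2:1, 3:1, 4:2, 5:2, 6:1, 7:1, 8:1
Odd-degree vertices: 0, 2, 3, 6, 7, 8 (6 total).
With 6 odd-degree vertices (more than two), no single trail can use every edge.

No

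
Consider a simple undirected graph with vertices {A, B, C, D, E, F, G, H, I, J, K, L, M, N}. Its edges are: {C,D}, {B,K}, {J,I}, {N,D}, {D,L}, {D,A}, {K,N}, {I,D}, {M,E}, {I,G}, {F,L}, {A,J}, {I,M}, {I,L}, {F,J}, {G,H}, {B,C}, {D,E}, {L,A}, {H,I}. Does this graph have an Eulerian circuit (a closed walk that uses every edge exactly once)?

Degrees: A:3, B:2, C:2, D:6, E:2, F:2, G:2, H:2, I:6, J:3, K:2, L:4, M:2, N:2
A, J have odd degree; an Eulerian circuit needs every degree to be even, so none exists.

No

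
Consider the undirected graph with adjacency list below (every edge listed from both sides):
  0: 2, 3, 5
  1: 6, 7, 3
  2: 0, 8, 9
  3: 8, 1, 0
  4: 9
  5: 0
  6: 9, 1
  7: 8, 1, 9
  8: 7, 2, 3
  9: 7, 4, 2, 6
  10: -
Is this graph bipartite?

A valid 2-coloring puts {2, 3, 4, 5, 6, 7, 10} on one side and {0, 1, 8, 9} on the other; every edge crosses between the two sides.

Yes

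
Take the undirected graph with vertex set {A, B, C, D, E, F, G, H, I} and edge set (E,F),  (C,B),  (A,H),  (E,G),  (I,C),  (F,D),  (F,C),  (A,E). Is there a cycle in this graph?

No

The graph has 9 vertices, 8 edges, and 1 connected component.
A forest on 9 vertices with 1 component has exactly 8 edges, which matches — so no cycle.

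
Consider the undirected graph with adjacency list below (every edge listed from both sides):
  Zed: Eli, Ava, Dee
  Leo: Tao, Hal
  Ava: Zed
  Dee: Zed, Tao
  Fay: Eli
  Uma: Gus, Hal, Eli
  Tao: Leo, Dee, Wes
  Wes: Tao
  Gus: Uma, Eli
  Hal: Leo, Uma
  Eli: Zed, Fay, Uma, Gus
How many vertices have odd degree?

6

Degrees: Zed:3, Leo:2, Ava:1, Dee:2, Fay:1, Uma:3, Tao:3, Wes:1, Gus:2, Hal:2, Eli:4
Odd-degree vertices: Zed, Ava, Fay, Uma, Tao, Wes.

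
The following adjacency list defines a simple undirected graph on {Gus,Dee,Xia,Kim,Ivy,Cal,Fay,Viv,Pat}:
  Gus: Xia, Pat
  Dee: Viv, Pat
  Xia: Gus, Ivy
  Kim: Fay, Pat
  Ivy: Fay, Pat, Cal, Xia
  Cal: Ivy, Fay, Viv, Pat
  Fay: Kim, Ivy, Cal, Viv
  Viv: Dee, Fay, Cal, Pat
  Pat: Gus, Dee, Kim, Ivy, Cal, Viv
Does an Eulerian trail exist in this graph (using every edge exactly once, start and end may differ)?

Degrees: Gus:2, Dee:2, Xia:2, Kim:2, Ivy:4, Cal:4, Fay:4, Viv:4, Pat:6
Odd-degree vertices: none (0 total).
With 0 odd-degree vertices and all edges in one connected piece, an Eulerian trail exists.

Yes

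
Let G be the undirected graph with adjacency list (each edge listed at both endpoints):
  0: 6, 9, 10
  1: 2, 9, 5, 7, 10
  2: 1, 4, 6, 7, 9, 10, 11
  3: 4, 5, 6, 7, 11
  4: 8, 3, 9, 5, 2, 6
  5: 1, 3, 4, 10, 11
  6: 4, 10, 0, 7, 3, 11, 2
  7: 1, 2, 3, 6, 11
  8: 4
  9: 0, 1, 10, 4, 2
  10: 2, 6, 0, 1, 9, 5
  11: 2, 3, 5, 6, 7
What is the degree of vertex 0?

3

Neighbors of 0: 6, 9, 10.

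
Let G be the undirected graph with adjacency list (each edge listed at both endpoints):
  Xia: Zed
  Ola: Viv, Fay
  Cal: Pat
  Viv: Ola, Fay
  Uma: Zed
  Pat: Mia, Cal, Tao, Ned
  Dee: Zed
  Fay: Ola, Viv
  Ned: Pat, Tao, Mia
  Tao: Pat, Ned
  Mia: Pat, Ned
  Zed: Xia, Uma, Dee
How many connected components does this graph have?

3

Component: {Ola, Viv, Fay}
Component: {Xia, Uma, Dee, Zed}
Component: {Cal, Pat, Ned, Tao, Mia}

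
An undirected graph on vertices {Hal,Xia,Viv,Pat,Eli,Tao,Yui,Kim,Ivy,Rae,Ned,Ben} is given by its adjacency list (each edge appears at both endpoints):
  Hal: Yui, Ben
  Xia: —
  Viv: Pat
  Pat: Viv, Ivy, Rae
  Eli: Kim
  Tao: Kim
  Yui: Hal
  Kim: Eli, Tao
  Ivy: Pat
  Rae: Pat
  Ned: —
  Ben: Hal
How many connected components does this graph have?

5

Component: {Xia}
Component: {Ned}
Component: {Hal, Yui, Ben}
Component: {Eli, Tao, Kim}
Component: {Viv, Pat, Ivy, Rae}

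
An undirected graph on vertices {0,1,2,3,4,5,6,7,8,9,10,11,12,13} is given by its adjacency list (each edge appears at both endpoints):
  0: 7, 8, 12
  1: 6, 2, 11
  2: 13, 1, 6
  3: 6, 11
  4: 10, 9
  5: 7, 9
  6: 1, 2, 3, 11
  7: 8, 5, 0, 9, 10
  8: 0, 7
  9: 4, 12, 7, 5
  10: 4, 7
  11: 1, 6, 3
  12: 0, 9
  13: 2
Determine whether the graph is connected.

Component: {1, 2, 3, 6, 11, 13}
Component: {0, 4, 5, 7, 8, 9, 10, 12}
No edge joins these 2 groups, so the graph is disconnected.

No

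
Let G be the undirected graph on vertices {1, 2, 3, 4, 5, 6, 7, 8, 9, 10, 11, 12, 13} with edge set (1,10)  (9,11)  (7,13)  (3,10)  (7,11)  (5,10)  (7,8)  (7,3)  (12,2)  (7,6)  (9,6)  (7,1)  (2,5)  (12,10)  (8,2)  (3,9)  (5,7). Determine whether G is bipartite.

Yes

Color {2, 4, 7, 9, 10} black and {1, 3, 5, 6, 8, 11, 12, 13} white. No edge joins two same-colored vertices, so the graph is bipartite.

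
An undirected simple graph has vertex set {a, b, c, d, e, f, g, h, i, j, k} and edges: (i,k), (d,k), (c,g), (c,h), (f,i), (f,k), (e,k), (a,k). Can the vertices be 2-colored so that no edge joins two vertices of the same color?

No

i-f-k-i is an odd cycle (length 3), and a bipartite graph can contain only even cycles.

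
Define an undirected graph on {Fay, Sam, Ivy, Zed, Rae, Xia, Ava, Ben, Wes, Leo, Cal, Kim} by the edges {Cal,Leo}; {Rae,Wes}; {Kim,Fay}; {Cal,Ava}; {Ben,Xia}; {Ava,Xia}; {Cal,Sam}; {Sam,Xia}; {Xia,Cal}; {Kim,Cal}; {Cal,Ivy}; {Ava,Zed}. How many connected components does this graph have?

Component: {Rae, Wes}
Component: {Fay, Sam, Ivy, Zed, Xia, Ava, Ben, Leo, Cal, Kim}

2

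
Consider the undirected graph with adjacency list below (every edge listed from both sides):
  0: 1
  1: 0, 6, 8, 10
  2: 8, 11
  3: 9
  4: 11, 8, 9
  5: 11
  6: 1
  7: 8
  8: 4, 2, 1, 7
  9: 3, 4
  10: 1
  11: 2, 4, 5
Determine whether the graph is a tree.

|V| = 12, |E| = 12.
A tree on 12 vertices has exactly 11 edges; this graph has 12, so it contains a cycle and is not a tree.

No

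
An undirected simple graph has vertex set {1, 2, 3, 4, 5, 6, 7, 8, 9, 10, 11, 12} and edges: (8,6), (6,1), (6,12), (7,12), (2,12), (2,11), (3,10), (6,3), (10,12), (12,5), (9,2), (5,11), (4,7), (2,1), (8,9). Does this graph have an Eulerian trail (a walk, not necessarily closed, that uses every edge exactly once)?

Yes

Degrees: 1:2, 2:4, 3:2, 4:1, 5:2, 6:4, 7:2, 8:2, 9:2, 10:2, 11:2, 12:5
Odd-degree vertices: 4, 12 (2 total).
The non-isolated vertices are connected and exactly 2 have odd degree, so an Eulerian trail exists (from 4 to 12).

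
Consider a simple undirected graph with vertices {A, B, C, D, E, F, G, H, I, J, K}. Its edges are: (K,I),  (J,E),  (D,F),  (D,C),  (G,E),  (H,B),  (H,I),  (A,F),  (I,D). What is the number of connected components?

Component: {E, G, J}
Component: {A, B, C, D, F, H, I, K}

2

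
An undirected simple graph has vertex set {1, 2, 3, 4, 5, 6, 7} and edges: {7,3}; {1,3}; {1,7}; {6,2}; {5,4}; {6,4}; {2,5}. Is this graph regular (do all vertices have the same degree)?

Degrees: 1:2, 2:2, 3:2, 4:2, 5:2, 6:2, 7:2
Every vertex has degree 2, so the graph is 2-regular.

Yes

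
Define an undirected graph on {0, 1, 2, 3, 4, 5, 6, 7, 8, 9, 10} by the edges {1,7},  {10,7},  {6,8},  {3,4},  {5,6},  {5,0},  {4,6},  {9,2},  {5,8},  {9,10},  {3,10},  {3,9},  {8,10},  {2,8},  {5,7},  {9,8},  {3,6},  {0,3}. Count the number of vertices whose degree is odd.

Degrees: 0:2, 1:1, 2:2, 3:5, 4:2, 5:4, 6:4, 7:3, 8:5, 9:4, 10:4
Odd-degree vertices: 1, 3, 7, 8.

4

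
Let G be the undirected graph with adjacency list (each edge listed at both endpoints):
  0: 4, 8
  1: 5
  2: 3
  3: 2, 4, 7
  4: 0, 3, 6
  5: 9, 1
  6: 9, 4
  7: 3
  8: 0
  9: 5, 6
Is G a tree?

Yes

The graph has 10 vertices and 9 edges.
Connected and |E| = |V| - 1, which characterizes a tree.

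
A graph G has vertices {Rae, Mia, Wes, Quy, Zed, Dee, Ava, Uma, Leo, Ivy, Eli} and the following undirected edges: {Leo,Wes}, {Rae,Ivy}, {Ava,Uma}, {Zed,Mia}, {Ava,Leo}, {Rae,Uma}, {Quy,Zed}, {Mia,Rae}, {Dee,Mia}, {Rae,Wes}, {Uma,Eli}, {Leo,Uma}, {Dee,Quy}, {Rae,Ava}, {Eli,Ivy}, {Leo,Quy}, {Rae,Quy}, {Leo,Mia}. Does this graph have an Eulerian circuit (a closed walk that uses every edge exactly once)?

Degrees: Rae:6, Mia:4, Wes:2, Quy:4, Zed:2, Dee:2, Ava:3, Uma:4, Leo:5, Ivy:2, Eli:2
Ava, Leo have odd degree; an Eulerian circuit needs every degree to be even, so none exists.

No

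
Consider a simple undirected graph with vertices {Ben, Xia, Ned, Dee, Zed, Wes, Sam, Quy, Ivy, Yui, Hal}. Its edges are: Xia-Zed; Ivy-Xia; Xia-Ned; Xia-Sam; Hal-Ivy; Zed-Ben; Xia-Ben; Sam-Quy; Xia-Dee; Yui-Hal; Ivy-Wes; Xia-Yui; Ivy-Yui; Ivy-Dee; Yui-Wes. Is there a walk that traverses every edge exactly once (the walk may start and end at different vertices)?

Degrees: Ben:2, Xia:7, Ned:1, Dee:2, Zed:2, Wes:2, Sam:2, Quy:1, Ivy:5, Yui:4, Hal:2
Odd-degree vertices: Xia, Ned, Quy, Ivy (4 total).
With 4 odd-degree vertices (more than two), no single trail can use every edge.

No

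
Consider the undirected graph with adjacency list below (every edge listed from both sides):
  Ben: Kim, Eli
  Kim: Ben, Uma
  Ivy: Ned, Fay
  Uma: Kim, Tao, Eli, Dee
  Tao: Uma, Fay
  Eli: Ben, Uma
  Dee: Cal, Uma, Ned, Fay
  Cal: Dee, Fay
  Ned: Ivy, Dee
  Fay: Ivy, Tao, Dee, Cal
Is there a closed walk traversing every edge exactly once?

Yes

Degrees: Ben:2, Kim:2, Ivy:2, Uma:4, Tao:2, Eli:2, Dee:4, Cal:2, Ned:2, Fay:4
Every vertex has even degree and the edges form a single connected piece, so an Eulerian circuit exists.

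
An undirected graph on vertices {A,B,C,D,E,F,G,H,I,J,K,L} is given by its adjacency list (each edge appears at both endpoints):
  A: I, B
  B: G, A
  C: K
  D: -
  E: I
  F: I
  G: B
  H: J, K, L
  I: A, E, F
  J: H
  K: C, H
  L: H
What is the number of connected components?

3

Component: {D}
Component: {C, H, J, K, L}
Component: {A, B, E, F, G, I}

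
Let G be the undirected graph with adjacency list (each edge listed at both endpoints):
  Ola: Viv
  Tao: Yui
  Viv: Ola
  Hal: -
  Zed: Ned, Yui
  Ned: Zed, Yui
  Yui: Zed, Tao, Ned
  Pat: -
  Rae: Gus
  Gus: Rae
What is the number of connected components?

5

Component: {Hal}
Component: {Pat}
Component: {Ola, Viv}
Component: {Rae, Gus}
Component: {Tao, Zed, Ned, Yui}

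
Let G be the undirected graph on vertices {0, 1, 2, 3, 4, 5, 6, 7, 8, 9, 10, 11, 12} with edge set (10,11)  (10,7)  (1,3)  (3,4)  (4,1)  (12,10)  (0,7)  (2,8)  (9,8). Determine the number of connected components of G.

Component: {5}
Component: {6}
Component: {1, 3, 4}
Component: {2, 8, 9}
Component: {0, 7, 10, 11, 12}

5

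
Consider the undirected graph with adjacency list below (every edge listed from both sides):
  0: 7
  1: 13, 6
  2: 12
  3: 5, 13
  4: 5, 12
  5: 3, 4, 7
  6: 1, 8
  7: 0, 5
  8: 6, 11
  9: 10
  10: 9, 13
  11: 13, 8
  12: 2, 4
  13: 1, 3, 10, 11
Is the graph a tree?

The graph has 14 vertices and 14 edges.
A tree on 14 vertices has exactly 13 edges; this graph has 14, so it contains a cycle and is not a tree.

No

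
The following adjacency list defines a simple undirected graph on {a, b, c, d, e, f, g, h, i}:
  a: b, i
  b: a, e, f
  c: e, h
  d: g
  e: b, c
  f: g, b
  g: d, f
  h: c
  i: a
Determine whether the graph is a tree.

The graph has 9 vertices and 8 edges.
Connected and |E| = |V| - 1, which characterizes a tree.

Yes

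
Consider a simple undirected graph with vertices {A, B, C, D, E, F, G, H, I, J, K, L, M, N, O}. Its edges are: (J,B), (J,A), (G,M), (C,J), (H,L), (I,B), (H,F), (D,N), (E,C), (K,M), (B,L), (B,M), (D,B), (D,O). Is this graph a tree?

Yes

|V| = 15, |E| = 14.
It is connected with exactly 14 edges, hence acyclic — it is a tree.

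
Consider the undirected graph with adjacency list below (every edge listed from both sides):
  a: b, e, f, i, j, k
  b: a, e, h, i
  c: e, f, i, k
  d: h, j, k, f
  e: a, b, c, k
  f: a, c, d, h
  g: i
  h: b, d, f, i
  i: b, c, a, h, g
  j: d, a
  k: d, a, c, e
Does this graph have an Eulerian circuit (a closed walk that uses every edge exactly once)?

No

Degrees: a:6, b:4, c:4, d:4, e:4, f:4, g:1, h:4, i:5, j:2, k:4
g, i have odd degree; an Eulerian circuit needs every degree to be even, so none exists.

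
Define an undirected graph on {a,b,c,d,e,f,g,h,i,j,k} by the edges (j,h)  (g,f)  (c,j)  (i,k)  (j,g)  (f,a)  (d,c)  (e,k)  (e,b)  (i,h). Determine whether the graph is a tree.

Yes

|V| = 11, |E| = 10.
It is connected with exactly 10 edges, hence acyclic — it is a tree.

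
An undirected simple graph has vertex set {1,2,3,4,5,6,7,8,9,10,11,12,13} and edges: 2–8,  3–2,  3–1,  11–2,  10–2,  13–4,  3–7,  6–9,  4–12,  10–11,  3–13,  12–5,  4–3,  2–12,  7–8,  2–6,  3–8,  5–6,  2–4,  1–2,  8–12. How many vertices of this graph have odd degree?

2

Degrees: 1:2, 2:8, 3:6, 4:4, 5:2, 6:3, 7:2, 8:4, 9:1, 10:2, 11:2, 12:4, 13:2
Odd-degree vertices: 6, 9.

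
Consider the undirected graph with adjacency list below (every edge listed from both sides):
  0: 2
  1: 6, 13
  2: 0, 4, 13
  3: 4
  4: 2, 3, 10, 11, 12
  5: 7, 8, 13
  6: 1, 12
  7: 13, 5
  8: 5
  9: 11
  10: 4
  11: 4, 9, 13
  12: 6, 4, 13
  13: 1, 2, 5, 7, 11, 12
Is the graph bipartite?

No

The cycle 5-7-13-5 has length 3, which is odd, so the graph is not bipartite.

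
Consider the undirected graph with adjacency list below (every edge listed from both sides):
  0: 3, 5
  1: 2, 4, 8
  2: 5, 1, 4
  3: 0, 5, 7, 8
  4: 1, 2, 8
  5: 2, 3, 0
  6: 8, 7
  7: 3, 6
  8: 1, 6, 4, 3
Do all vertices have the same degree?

Degrees: 0:2, 1:3, 2:3, 3:4, 4:3, 5:3, 6:2, 7:2, 8:4
Degrees are not all equal (e.g. deg(0)=2 but deg(3)=4); not regular.

No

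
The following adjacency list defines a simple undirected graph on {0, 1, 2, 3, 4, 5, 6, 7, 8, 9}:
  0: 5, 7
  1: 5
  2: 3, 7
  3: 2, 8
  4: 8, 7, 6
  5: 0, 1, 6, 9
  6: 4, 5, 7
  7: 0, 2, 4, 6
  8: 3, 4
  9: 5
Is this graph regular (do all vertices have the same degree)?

No

Degrees: 0:2, 1:1, 2:2, 3:2, 4:3, 5:4, 6:3, 7:4, 8:2, 9:1
Degrees are not all equal (e.g. deg(1)=1 but deg(5)=4); not regular.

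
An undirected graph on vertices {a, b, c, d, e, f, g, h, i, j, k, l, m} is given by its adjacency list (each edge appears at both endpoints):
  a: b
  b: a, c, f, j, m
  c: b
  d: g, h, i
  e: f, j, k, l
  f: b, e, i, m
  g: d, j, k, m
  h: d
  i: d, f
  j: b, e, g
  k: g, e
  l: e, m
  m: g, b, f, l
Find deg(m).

4

Neighbors of m: b, f, g, l.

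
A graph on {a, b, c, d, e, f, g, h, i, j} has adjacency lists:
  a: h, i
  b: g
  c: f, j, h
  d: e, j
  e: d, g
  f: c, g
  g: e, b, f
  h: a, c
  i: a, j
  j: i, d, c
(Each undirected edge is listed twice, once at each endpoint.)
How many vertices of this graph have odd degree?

Degrees: a:2, b:1, c:3, d:2, e:2, f:2, g:3, h:2, i:2, j:3
Odd-degree vertices: b, c, g, j.

4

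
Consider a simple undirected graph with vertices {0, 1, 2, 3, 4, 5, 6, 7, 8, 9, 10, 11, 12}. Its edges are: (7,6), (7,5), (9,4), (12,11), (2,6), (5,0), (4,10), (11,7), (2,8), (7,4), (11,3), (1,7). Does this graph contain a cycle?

The graph has 13 vertices, 12 edges, and 1 connected component.
A forest on 13 vertices with 1 component has exactly 12 edges, which matches — so no cycle.

No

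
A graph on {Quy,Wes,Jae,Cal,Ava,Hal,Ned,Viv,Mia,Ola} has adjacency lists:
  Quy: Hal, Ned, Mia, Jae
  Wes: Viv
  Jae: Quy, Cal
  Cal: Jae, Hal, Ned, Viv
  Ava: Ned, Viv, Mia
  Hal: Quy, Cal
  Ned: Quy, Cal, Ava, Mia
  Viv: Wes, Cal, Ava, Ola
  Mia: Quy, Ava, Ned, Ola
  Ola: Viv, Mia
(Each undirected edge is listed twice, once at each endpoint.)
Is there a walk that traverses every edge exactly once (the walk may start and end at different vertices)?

Yes

Degrees: Quy:4, Wes:1, Jae:2, Cal:4, Ava:3, Hal:2, Ned:4, Viv:4, Mia:4, Ola:2
Odd-degree vertices: Wes, Ava (2 total).
With 2 odd-degree vertices and all edges in one connected piece, an Eulerian trail exists (from Wes to Ava).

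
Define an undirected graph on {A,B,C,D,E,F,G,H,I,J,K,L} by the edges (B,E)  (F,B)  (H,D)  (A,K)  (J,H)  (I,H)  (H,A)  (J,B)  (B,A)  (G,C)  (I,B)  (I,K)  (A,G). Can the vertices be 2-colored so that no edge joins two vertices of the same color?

Yes

Color {B, G, H, K, L} black and {A, C, D, E, F, I, J} white. No edge joins two same-colored vertices, so the graph is bipartite.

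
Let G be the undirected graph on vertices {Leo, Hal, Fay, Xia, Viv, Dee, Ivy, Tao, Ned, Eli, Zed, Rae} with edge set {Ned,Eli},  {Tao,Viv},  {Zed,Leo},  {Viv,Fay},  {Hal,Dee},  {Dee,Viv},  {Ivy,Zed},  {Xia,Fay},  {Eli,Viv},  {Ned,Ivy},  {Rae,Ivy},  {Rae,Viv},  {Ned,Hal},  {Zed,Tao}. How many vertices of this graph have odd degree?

6

Degrees: Leo:1, Hal:2, Fay:2, Xia:1, Viv:5, Dee:2, Ivy:3, Tao:2, Ned:3, Eli:2, Zed:3, Rae:2
Odd-degree vertices: Leo, Xia, Viv, Ivy, Ned, Zed.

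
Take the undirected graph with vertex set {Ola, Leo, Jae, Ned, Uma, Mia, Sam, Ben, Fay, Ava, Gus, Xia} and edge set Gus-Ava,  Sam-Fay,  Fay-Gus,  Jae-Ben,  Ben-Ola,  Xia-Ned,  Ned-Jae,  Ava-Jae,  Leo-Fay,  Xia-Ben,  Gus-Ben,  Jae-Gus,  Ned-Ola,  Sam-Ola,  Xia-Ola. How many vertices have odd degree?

4

Degrees: Ola:4, Leo:1, Jae:4, Ned:3, Uma:0, Mia:0, Sam:2, Ben:4, Fay:3, Ava:2, Gus:4, Xia:3
Odd-degree vertices: Leo, Ned, Fay, Xia.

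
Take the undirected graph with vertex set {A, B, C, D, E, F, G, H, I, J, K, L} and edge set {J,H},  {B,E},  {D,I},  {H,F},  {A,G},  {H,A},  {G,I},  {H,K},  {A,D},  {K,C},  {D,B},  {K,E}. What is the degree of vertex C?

Neighbors of C: K.

1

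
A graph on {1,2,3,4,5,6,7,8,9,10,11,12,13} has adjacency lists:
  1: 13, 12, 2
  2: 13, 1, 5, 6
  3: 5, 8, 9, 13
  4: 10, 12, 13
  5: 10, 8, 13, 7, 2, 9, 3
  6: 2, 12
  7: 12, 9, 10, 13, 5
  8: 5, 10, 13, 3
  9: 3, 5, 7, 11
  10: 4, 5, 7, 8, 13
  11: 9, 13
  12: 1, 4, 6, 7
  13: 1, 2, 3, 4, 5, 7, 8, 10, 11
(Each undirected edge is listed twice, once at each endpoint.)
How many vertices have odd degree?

Degrees: 1:3, 2:4, 3:4, 4:3, 5:7, 6:2, 7:5, 8:4, 9:4, 10:5, 11:2, 12:4, 13:9
Odd-degree vertices: 1, 4, 5, 7, 10, 13.

6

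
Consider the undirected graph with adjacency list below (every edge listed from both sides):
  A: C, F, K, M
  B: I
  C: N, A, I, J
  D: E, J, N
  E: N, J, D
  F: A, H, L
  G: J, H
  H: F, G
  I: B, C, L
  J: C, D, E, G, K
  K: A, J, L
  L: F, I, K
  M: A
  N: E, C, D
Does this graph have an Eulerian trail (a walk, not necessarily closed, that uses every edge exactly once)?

Degrees: A:4, B:1, C:4, D:3, E:3, F:3, G:2, H:2, I:3, J:5, K:3, L:3, M:1, N:3
Odd-degree vertices: B, D, E, F, I, J, K, L, M, N (10 total).
With 10 odd-degree vertices (more than two), no single trail can use every edge.

No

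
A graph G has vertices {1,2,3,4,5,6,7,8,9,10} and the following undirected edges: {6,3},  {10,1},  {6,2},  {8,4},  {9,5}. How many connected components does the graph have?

5

Component: {7}
Component: {1, 10}
Component: {4, 8}
Component: {5, 9}
Component: {2, 3, 6}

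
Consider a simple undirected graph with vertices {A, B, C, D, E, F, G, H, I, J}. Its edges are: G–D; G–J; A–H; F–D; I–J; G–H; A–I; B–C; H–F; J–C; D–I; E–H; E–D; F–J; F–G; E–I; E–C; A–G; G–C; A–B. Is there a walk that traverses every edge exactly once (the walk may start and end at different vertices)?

Degrees: A:4, B:2, C:4, D:4, E:4, F:4, G:6, H:4, I:4, J:4
Odd-degree vertices: none (0 total).
The non-isolated vertices are connected and exactly 0 have odd degree, so an Eulerian trail exists.

Yes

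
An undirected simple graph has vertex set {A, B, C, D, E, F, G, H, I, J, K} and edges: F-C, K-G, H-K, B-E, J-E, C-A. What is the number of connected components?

Component: {D}
Component: {I}
Component: {A, C, F}
Component: {B, E, J}
Component: {G, H, K}

5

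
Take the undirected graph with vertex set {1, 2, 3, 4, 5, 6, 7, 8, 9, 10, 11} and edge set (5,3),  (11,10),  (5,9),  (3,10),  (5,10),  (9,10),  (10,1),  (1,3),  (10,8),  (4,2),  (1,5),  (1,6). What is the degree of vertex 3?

3

Neighbors of 3: 1, 5, 10.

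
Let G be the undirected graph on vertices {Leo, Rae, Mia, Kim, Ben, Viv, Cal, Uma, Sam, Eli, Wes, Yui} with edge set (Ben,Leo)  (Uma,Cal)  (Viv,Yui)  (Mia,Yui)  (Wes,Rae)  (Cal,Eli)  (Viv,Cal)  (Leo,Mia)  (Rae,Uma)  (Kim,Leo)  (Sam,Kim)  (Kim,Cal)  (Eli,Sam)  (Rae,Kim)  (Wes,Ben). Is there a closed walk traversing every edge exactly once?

No

Degrees: Leo:3, Rae:3, Mia:2, Kim:4, Ben:2, Viv:2, Cal:4, Uma:2, Sam:2, Eli:2, Wes:2, Yui:2
Leo, Rae have odd degree; an Eulerian circuit needs every degree to be even, so none exists.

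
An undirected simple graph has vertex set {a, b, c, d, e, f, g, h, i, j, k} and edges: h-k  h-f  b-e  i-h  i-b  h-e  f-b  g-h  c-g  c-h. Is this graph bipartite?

No

g-c-h-g is an odd cycle (length 3), and a bipartite graph can contain only even cycles.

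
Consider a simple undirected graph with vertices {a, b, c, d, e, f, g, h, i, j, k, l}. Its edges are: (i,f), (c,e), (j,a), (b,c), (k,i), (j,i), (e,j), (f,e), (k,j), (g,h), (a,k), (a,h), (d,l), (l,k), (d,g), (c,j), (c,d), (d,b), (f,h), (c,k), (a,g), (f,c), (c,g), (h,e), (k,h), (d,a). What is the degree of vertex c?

Neighbors of c: b, d, e, f, g, j, k.

7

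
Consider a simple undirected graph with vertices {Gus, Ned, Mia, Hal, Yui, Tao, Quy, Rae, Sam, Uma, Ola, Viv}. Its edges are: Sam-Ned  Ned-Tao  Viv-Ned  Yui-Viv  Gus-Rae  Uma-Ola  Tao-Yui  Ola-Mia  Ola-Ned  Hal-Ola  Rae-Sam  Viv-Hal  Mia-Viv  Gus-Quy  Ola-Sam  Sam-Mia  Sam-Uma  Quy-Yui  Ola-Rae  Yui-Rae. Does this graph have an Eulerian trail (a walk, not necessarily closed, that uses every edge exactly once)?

Yes

Degrees: Gus:2, Ned:4, Mia:3, Hal:2, Yui:4, Tao:2, Quy:2, Rae:4, Sam:5, Uma:2, Ola:6, Viv:4
Odd-degree vertices: Mia, Sam (2 total).
The non-isolated vertices are connected and exactly 2 have odd degree, so an Eulerian trail exists (from Mia to Sam).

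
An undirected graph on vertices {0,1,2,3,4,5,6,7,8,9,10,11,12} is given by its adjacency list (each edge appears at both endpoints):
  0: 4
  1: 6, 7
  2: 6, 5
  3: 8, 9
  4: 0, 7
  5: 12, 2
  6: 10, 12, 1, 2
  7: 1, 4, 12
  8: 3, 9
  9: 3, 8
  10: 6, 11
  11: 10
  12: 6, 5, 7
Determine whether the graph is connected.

Component: {3, 8, 9}
Component: {0, 1, 2, 4, 5, 6, 7, 10, 11, 12}
There are 2 separate components, so the graph is not connected.

No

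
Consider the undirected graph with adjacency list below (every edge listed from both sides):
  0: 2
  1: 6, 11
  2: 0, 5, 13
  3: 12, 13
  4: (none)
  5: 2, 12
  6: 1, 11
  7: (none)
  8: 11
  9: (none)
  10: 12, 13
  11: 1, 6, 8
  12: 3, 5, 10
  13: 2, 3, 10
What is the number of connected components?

Component: {4}
Component: {7}
Component: {9}
Component: {1, 6, 8, 11}
Component: {0, 2, 3, 5, 10, 12, 13}

5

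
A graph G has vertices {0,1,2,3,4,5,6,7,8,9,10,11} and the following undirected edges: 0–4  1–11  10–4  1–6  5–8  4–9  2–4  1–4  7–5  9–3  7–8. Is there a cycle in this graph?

The graph has 12 vertices, 11 edges, and 2 connected components.
One cycle is 5-8-7-5.

Yes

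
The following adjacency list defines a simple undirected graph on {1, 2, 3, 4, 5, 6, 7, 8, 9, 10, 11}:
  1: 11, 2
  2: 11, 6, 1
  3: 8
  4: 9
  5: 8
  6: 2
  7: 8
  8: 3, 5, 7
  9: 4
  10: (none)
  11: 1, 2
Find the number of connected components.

Component: {10}
Component: {4, 9}
Component: {1, 2, 6, 11}
Component: {3, 5, 7, 8}

4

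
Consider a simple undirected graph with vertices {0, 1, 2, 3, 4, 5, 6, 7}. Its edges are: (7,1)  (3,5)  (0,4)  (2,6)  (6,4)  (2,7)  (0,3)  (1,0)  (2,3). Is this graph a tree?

No

The graph has 8 vertices and 9 edges.
A tree on 8 vertices has exactly 7 edges; this graph has 9, so it contains a cycle and is not a tree.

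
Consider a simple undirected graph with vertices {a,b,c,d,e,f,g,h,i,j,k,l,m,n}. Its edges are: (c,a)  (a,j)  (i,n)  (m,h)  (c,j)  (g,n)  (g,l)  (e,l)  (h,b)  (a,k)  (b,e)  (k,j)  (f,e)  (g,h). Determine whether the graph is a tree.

|V| = 14, |E| = 14.
It splits into 3 components, so it cannot be a tree.

No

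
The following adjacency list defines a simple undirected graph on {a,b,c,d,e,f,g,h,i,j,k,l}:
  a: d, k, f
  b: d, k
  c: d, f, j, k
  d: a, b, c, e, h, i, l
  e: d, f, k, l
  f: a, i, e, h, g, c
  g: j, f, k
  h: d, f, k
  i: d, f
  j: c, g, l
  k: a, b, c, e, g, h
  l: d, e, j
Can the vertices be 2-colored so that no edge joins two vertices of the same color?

No

d-e-l-d is an odd cycle (length 3), and a bipartite graph can contain only even cycles.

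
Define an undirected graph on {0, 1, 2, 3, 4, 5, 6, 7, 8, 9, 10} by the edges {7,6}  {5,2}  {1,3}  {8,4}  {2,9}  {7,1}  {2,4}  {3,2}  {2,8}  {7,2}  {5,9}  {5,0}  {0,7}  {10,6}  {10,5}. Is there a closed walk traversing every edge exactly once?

Yes

Degrees: 0:2, 1:2, 2:6, 3:2, 4:2, 5:4, 6:2, 7:4, 8:2, 9:2, 10:2
All degrees are even and the non-isolated vertices are connected — an Eulerian circuit exists.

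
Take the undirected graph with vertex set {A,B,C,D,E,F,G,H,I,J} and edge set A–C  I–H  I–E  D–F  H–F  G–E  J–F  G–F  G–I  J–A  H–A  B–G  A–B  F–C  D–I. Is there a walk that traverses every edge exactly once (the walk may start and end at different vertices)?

Yes

Degrees: A:4, B:2, C:2, D:2, E:2, F:5, G:4, H:3, I:4, J:2
Odd-degree vertices: F, H (2 total).
With 2 odd-degree vertices and all edges in one connected piece, an Eulerian trail exists (from F to H).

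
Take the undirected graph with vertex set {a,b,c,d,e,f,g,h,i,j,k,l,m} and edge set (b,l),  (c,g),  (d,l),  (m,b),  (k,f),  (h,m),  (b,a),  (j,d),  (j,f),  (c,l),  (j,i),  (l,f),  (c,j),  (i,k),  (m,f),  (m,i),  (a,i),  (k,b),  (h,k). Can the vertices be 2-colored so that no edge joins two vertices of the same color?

Yes

A valid 2-coloring puts {b, c, d, e, f, h, i} on one side and {a, g, j, k, l, m} on the other; every edge crosses between the two sides.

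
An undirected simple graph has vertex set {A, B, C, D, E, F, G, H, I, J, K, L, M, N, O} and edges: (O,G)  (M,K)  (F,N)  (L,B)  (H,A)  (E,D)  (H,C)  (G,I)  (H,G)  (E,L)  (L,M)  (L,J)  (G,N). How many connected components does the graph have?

Component: {B, D, E, J, K, L, M}
Component: {A, C, F, G, H, I, N, O}

2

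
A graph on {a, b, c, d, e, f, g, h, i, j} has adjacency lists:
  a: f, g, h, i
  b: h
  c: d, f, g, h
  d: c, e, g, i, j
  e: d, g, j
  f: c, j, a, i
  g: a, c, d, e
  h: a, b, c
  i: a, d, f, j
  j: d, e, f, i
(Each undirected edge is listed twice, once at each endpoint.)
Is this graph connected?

A breadth-first search from a visits a, h, f, g, i, c, b, j, d, e — all 10 vertices — so the graph is connected.

Yes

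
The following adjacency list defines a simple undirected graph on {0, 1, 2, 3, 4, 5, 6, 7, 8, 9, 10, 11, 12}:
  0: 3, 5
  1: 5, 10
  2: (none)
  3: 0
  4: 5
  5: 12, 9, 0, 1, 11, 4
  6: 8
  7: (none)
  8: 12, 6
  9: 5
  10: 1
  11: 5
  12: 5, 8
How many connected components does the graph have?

Component: {2}
Component: {7}
Component: {0, 1, 3, 4, 5, 6, 8, 9, 10, 11, 12}

3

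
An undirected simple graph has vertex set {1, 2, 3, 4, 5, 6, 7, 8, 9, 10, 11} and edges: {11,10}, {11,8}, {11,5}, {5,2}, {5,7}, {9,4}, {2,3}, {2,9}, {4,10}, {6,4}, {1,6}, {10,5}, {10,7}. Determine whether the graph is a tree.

No

The graph has 11 vertices and 13 edges.
A tree on 11 vertices has exactly 10 edges; this graph has 13, so it contains a cycle and is not a tree.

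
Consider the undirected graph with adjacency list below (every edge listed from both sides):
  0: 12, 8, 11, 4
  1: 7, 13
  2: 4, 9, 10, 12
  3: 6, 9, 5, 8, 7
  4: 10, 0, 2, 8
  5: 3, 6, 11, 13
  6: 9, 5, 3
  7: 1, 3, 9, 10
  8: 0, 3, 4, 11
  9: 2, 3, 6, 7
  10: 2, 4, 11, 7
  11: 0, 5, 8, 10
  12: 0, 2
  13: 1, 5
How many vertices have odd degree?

Degrees: 0:4, 1:2, 2:4, 3:5, 4:4, 5:4, 6:3, 7:4, 8:4, 9:4, 10:4, 11:4, 12:2, 13:2
Odd-degree vertices: 3, 6.

2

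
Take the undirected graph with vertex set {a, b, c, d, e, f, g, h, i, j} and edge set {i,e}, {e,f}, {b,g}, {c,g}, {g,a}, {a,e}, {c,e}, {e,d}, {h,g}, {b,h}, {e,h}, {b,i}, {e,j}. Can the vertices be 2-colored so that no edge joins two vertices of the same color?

No

g-b-h-g is an odd cycle (length 3), and a bipartite graph can contain only even cycles.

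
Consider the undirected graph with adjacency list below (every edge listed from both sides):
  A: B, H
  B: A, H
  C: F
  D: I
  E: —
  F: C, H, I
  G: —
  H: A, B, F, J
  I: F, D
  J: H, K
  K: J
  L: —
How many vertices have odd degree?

Degrees: A:2, B:2, C:1, D:1, E:0, F:3, G:0, H:4, I:2, J:2, K:1, L:0
Odd-degree vertices: C, D, F, K.

4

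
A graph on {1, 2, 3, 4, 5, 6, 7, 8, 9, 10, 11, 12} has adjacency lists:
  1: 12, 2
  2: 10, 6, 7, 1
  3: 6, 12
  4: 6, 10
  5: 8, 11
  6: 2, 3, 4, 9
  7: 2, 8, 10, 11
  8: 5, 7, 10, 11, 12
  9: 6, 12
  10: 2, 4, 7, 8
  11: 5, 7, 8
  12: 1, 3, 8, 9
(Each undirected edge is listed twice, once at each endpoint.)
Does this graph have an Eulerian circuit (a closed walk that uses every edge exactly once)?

Degrees: 1:2, 2:4, 3:2, 4:2, 5:2, 6:4, 7:4, 8:5, 9:2, 10:4, 11:3, 12:4
Vertices with odd degree: 8, 11. An Eulerian circuit requires all degrees even.

No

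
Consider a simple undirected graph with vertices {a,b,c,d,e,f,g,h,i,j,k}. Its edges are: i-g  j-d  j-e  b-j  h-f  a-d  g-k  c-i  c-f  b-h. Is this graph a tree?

Yes

The graph has 11 vertices and 10 edges.
It is connected with exactly 10 edges, hence acyclic — it is a tree.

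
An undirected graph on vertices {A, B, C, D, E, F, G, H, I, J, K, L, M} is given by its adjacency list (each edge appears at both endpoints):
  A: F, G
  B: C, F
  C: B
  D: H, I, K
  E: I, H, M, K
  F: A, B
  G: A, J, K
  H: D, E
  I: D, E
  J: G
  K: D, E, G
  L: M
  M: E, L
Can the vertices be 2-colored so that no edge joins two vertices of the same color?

Color {C, D, E, F, G, L} black and {A, B, H, I, J, K, M} white. No edge joins two same-colored vertices, so the graph is bipartite.

Yes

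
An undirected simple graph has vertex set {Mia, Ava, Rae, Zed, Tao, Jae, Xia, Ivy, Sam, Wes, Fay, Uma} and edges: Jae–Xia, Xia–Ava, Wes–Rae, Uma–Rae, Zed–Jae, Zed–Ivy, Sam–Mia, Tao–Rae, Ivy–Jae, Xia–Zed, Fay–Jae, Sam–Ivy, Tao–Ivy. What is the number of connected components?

1

Component: {Mia, Ava, Rae, Zed, Tao, Jae, Xia, Ivy, Sam, Wes, Fay, Uma}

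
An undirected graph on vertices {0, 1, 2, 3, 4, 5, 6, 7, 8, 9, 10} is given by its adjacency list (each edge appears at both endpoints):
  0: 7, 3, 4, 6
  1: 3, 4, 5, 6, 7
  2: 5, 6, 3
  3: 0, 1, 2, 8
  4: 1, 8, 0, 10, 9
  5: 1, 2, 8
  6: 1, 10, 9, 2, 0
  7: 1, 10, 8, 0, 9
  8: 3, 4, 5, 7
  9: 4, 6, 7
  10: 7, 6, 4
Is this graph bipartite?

Yes

Color {3, 4, 5, 6, 7} black and {0, 1, 2, 8, 9, 10} white. No edge joins two same-colored vertices, so the graph is bipartite.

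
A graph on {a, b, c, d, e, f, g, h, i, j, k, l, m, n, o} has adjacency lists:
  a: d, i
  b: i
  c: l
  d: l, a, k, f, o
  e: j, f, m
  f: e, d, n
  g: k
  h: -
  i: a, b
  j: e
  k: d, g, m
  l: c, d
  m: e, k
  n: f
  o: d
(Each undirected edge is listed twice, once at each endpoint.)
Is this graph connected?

Component: {h}
Component: {a, b, c, d, e, f, g, i, j, k, l, m, n, o}
No edge joins these 2 groups, so the graph is disconnected.

No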